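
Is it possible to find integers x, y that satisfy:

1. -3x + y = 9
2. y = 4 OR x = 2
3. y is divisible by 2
No

The full constraint system is jointly infeasible over the integers. Each constraint and what it forces:

  - -3x + y = 9: is a linear equation tying the variables together
  - y = 4 OR x = 2: forces a choice: either y = 4 or x = 2
  - y is divisible by 2: restricts y to multiples of 2

Split on the disjunction (y = 4 OR x = 2):
  • If y = 4: with y = 4, every remaining term of the linear equation is divisible by 3, so the left side is ≡ 0 (mod 3); but the right side 5 ≡ 2 (mod 3). No integers can satisfy it.
  • If x = 2: with x = 2, writing y = 2y', every remaining term of the linear equation is divisible by 2, so the left side is ≡ 0 (mod 2); but the right side 15 ≡ 1 (mod 2). No integers can satisfy it.
Both branches are infeasible, so the system has no integer solution.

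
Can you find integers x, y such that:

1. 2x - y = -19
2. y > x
Yes

Take x = -18, y = -17. Substituting into each constraint:
  (1) 2(-18) + 17 = -19 ✓
  (2) -17 > -18 ✓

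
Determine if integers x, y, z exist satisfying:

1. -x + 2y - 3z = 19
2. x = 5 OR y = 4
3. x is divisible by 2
Yes

Take x = -2, y = 4, z = -3. Substituting into each constraint:
  (1) 2 + 2(4) - 3(-3) = 19 ✓
  (2) y = 4, target 4 ✓ (second branch holds)
  (3) -2 = 2 × -1, remainder 0 ✓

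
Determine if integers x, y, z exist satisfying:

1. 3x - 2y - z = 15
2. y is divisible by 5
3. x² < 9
Yes

Take x = 2, y = 0, z = -9. Substituting into each constraint:
  (1) 3(2) - 2(0) + 9 = 15 ✓
  (2) 0 = 5 × 0, remainder 0 ✓
  (3) x² = (2)² = 4, and 4 < 9 ✓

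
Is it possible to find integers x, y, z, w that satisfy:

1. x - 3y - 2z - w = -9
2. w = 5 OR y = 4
Yes

Take x = 0, y = 0, z = 2, w = 5. Substituting into each constraint:
  (1) 0 - 3(0) - 2(2) + (-5) = -9 ✓
  (2) w = 5, target 5 ✓ (first branch holds)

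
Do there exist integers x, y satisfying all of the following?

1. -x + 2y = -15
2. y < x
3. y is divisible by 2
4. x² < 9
Yes

Take x = -1, y = -8. Substituting into each constraint:
  (1) 1 + 2(-8) = -15 ✓
  (2) -8 < -1 ✓
  (3) -8 = 2 × -4, remainder 0 ✓
  (4) x² = (-1)² = 1, and 1 < 9 ✓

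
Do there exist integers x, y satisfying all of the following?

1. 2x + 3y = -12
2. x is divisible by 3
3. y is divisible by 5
Yes

Take x = 9, y = -10. Substituting into each constraint:
  (1) 2(9) + 3(-10) = -12 ✓
  (2) 9 = 3 × 3, remainder 0 ✓
  (3) -10 = 5 × -2, remainder 0 ✓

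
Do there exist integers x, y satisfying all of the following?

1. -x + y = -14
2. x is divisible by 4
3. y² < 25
Yes

Take x = 16, y = 2. Substituting into each constraint:
  (1) (-16) + 2 = -14 ✓
  (2) 16 = 4 × 4, remainder 0 ✓
  (3) y² = (2)² = 4, and 4 < 25 ✓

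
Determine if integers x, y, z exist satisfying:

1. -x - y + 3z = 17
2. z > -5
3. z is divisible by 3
Yes

Take x = 0, y = -17, z = 0. Substituting into each constraint:
  (1) 0 + 17 + 3(0) = 17 ✓
  (2) 0 > -5 ✓
  (3) 0 = 3 × 0, remainder 0 ✓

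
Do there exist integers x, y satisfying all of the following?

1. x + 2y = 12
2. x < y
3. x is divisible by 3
Yes

Take x = 0, y = 6. Substituting into each constraint:
  (1) 0 + 2(6) = 12 ✓
  (2) 0 < 6 ✓
  (3) 0 = 3 × 0, remainder 0 ✓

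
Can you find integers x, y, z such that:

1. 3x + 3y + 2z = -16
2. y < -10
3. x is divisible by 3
Yes

Take x = 0, y = -12, z = 10. Substituting into each constraint:
  (1) 3(0) + 3(-12) + 2(10) = -16 ✓
  (2) -12 < -10 ✓
  (3) 0 = 3 × 0, remainder 0 ✓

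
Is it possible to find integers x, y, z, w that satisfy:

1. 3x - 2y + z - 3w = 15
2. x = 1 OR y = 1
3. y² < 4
Yes

Take x = 1, y = 0, z = 0, w = -4. Substituting into each constraint:
  (1) 3(1) - 2(0) + 0 - 3(-4) = 15 ✓
  (2) x = 1, target 1 ✓ (first branch holds)
  (3) y² = (0)² = 0, and 0 < 4 ✓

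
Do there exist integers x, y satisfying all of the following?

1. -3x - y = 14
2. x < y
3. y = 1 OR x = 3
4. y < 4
Yes

Take x = -5, y = 1. Substituting into each constraint:
  (1) -3(-5) + (-1) = 14 ✓
  (2) -5 < 1 ✓
  (3) y = 1, target 1 ✓ (first branch holds)
  (4) 1 < 4 ✓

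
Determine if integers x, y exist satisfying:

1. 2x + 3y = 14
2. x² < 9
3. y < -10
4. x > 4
No

A contradictory subset is {x² < 9, x > 4}. No integer assignment can satisfy these jointly:

  - x² < 9: restricts x to |x| ≤ 2
  - x > 4: bounds one variable relative to a constant

Direct contradiction: the bounds on x require x ≥ 5 and x ≤ 2 simultaneously, which is empty.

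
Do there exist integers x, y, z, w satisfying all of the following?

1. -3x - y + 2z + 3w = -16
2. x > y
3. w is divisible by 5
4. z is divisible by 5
Yes

Take x = -3, y = -5, z = -15, w = 0. Substituting into each constraint:
  (1) -3(-3) + 5 + 2(-15) + 3(0) = -16 ✓
  (2) -3 > -5 ✓
  (3) 0 = 5 × 0, remainder 0 ✓
  (4) -15 = 5 × -3, remainder 0 ✓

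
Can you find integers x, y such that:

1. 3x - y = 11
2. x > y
Yes

Take x = 4, y = 1. Substituting into each constraint:
  (1) 3(4) + (-1) = 11 ✓
  (2) 4 > 1 ✓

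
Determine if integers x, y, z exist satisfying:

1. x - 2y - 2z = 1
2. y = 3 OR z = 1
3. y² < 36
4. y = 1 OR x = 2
Yes

Take x = 5, y = 1, z = 1. Substituting into each constraint:
  (1) 5 - 2(1) - 2(1) = 1 ✓
  (2) z = 1, target 1 ✓ (second branch holds)
  (3) y² = (1)² = 1, and 1 < 36 ✓
  (4) y = 1, target 1 ✓ (first branch holds)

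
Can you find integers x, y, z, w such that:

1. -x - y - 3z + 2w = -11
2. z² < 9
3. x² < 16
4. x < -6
No

A contradictory subset is {x² < 16, x < -6}. No integer assignment can satisfy these jointly:

  - x² < 16: restricts x to |x| ≤ 3
  - x < -6: bounds one variable relative to a constant

Direct contradiction: the bounds on x require x ≥ -3 and x ≤ -7 simultaneously, which is empty.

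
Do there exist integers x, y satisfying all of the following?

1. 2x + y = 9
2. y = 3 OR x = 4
Yes

Take x = 4, y = 1. Substituting into each constraint:
  (1) 2(4) + 1 = 9 ✓
  (2) x = 4, target 4 ✓ (second branch holds)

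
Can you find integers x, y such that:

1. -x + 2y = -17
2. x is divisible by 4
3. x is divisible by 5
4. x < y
No

A contradictory subset is {-x + 2y = -17, x is divisible by 4}. No integer assignment can satisfy these jointly:

  - -x + 2y = -17: is a linear equation tying the variables together
  - x is divisible by 4: restricts x to multiples of 4

Modular obstruction: writing x = 4x', every remaining term of the linear equation is divisible by 2, so the left side is ≡ 0 (mod 2); but the right side -17 ≡ 1 (mod 2). No integers can satisfy it.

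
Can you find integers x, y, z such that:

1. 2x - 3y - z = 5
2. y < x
Yes

Take x = 0, y = -1, z = -2. Substituting into each constraint:
  (1) 2(0) - 3(-1) + 2 = 5 ✓
  (2) -1 < 0 ✓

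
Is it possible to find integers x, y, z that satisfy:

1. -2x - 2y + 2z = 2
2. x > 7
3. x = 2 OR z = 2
Yes

Take x = 8, y = -7, z = 2. Substituting into each constraint:
  (1) -2(8) - 2(-7) + 2(2) = 2 ✓
  (2) 8 > 7 ✓
  (3) z = 2, target 2 ✓ (second branch holds)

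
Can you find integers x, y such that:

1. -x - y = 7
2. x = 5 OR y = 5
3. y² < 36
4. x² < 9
No

A contradictory subset is {-x - y = 7, x = 5 OR y = 5, x² < 9}. No integer assignment can satisfy these jointly:

  - -x - y = 7: is a linear equation tying the variables together
  - x = 5 OR y = 5: forces a choice: either x = 5 or y = 5
  - x² < 9: restricts x to |x| ≤ 2

Split on the disjunction (x = 5 OR y = 5):
  • If x = 5: this contradicts x² < 9, which requires |x| ≤ 2.
  • If y = 5: the equation forces x = -12, but x² < 9 requires |x| ≤ 2.
Both branches are infeasible, so the system has no integer solution.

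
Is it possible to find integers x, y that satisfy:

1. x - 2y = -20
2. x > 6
Yes

Take x = 8, y = 14. Substituting into each constraint:
  (1) 8 - 2(14) = -20 ✓
  (2) 8 > 6 ✓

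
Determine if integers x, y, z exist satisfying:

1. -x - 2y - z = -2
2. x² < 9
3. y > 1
Yes

Take x = -2, y = 2, z = 0. Substituting into each constraint:
  (1) 2 - 2(2) + 0 = -2 ✓
  (2) x² = (-2)² = 4, and 4 < 9 ✓
  (3) 2 > 1 ✓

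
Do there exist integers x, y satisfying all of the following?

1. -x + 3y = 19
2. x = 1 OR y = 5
Yes

Take x = -4, y = 5. Substituting into each constraint:
  (1) 4 + 3(5) = 19 ✓
  (2) y = 5, target 5 ✓ (second branch holds)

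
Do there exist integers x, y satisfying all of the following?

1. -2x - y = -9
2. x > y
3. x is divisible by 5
Yes

Take x = 5, y = -1. Substituting into each constraint:
  (1) -2(5) + 1 = -9 ✓
  (2) 5 > -1 ✓
  (3) 5 = 5 × 1, remainder 0 ✓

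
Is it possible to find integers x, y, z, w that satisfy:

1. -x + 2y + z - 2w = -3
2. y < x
Yes

Take x = 0, y = -1, z = 1, w = 1. Substituting into each constraint:
  (1) 0 + 2(-1) + 1 - 2(1) = -3 ✓
  (2) -1 < 0 ✓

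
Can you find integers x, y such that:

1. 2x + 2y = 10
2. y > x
Yes

Take x = 2, y = 3. Substituting into each constraint:
  (1) 2(2) + 2(3) = 10 ✓
  (2) 3 > 2 ✓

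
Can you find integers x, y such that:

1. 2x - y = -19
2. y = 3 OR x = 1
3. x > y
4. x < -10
No

The full constraint system is jointly infeasible over the integers. Each constraint and what it forces:

  - 2x - y = -19: is a linear equation tying the variables together
  - y = 3 OR x = 1: forces a choice: either y = 3 or x = 1
  - x > y: bounds one variable relative to another variable
  - x < -10: bounds one variable relative to a constant

Split on the disjunction (y = 3 OR x = 1):
  • If y = 3: the equation forces x = -8, which contradicts the bound x ≤ -11.
  • If x = 1: this contradicts the bound x ≤ -11.
Both branches are infeasible, so the system has no integer solution.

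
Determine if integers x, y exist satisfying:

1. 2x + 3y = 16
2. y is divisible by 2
Yes

Take x = 8, y = 0. Substituting into each constraint:
  (1) 2(8) + 3(0) = 16 ✓
  (2) 0 = 2 × 0, remainder 0 ✓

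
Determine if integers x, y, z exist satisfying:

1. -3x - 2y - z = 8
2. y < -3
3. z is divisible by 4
Yes

Take x = 0, y = -4, z = 0. Substituting into each constraint:
  (1) -3(0) - 2(-4) + 0 = 8 ✓
  (2) -4 < -3 ✓
  (3) 0 = 4 × 0, remainder 0 ✓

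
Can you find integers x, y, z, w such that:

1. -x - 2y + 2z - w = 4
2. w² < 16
Yes

Take x = 0, y = 0, z = 2, w = 0. Substituting into each constraint:
  (1) 0 - 2(0) + 2(2) + 0 = 4 ✓
  (2) w² = (0)² = 0, and 0 < 16 ✓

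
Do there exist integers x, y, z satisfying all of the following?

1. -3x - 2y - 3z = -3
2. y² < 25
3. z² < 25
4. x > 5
Yes

Take x = 7, y = -3, z = -4. Substituting into each constraint:
  (1) -3(7) - 2(-3) - 3(-4) = -3 ✓
  (2) y² = (-3)² = 9, and 9 < 25 ✓
  (3) z² = (-4)² = 16, and 16 < 25 ✓
  (4) 7 > 5 ✓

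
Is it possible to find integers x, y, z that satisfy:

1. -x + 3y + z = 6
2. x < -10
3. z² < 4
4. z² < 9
Yes

Take x = -12, y = -2, z = 0. Substituting into each constraint:
  (1) 12 + 3(-2) + 0 = 6 ✓
  (2) -12 < -10 ✓
  (3) z² = (0)² = 0, and 0 < 4 ✓
  (4) z² = (0)² = 0, and 0 < 9 ✓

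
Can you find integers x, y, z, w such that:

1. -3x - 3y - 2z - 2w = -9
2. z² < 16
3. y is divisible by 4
Yes

Take x = 3, y = 0, z = 0, w = 0. Substituting into each constraint:
  (1) -3(3) - 3(0) - 2(0) - 2(0) = -9 ✓
  (2) z² = (0)² = 0, and 0 < 16 ✓
  (3) 0 = 4 × 0, remainder 0 ✓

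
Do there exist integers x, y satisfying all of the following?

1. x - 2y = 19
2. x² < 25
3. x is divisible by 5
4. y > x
No

A contradictory subset is {x - 2y = 19, x² < 25, y > x}. No integer assignment can satisfy these jointly:

  - x - 2y = 19: is a linear equation tying the variables together
  - x² < 25: restricts x to |x| ≤ 4
  - y > x: bounds one variable relative to another variable

Propagating the comparison: y > x and x ≥ -4 give y ≥ -3. Range argument: with x ∈ [-4, 4], y ∈ [-3, ∞], the left side of the equation is at most 10, but the right side is 19 > 10. No integer solution exists.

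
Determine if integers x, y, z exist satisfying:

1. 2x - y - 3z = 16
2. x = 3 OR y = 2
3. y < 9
Yes

Take x = 3, y = 5, z = -5. Substituting into each constraint:
  (1) 2(3) + (-5) - 3(-5) = 16 ✓
  (2) x = 3, target 3 ✓ (first branch holds)
  (3) 5 < 9 ✓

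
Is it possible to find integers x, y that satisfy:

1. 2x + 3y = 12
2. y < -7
Yes

Take x = 18, y = -8. Substituting into each constraint:
  (1) 2(18) + 3(-8) = 12 ✓
  (2) -8 < -7 ✓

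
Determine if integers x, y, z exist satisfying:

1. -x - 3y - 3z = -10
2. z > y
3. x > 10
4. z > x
Yes

Take x = 13, y = -15, z = 14. Substituting into each constraint:
  (1) (-13) - 3(-15) - 3(14) = -10 ✓
  (2) 14 > -15 ✓
  (3) 13 > 10 ✓
  (4) 14 > 13 ✓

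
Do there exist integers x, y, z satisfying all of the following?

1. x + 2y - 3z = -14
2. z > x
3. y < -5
Yes

Take x = -2, y = -6, z = 0. Substituting into each constraint:
  (1) (-2) + 2(-6) - 3(0) = -14 ✓
  (2) 0 > -2 ✓
  (3) -6 < -5 ✓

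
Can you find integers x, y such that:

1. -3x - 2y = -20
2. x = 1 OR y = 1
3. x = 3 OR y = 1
Yes

Take x = 6, y = 1. Substituting into each constraint:
  (1) -3(6) - 2(1) = -20 ✓
  (2) y = 1, target 1 ✓ (second branch holds)
  (3) y = 1, target 1 ✓ (second branch holds)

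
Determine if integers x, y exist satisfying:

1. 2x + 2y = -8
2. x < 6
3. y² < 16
Yes

Take x = -4, y = 0. Substituting into each constraint:
  (1) 2(-4) + 2(0) = -8 ✓
  (2) -4 < 6 ✓
  (3) y² = (0)² = 0, and 0 < 16 ✓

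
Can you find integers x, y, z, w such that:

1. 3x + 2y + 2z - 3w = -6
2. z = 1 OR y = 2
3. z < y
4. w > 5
Yes

Take x = 2, y = 2, z = 1, w = 6. Substituting into each constraint:
  (1) 3(2) + 2(2) + 2(1) - 3(6) = -6 ✓
  (2) z = 1, target 1 ✓ (first branch holds)
  (3) 1 < 2 ✓
  (4) 6 > 5 ✓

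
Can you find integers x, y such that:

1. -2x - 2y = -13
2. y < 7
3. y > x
No

Even the single constraint (-2x - 2y = -13) is infeasible over the integers.

  - -2x - 2y = -13: every term on the left is divisible by 2, so the LHS ≡ 0 (mod 2), but the RHS -13 is not — no integer solution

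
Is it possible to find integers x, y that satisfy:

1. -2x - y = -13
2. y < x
Yes

Take x = 5, y = 3. Substituting into each constraint:
  (1) -2(5) + (-3) = -13 ✓
  (2) 3 < 5 ✓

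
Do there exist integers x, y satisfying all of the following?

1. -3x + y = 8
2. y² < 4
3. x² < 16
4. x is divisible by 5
No

A contradictory subset is {-3x + y = 8, y² < 4, x is divisible by 5}. No integer assignment can satisfy these jointly:

  - -3x + y = 8: is a linear equation tying the variables together
  - y² < 4: restricts y to |y| ≤ 1
  - x is divisible by 5: restricts x to multiples of 5

The bounds confine y to {-1, 0, 1}. For each value, substitute into the equation:
  • y = -1: the equation forces x = -3, but 5 does not divide -3.
  • y = 0: the equation gives -3x = 8, so x would not be an integer.
  • y = 1: the equation gives -3x = 7, so x would not be an integer.
Every case fails, so no integer solution exists.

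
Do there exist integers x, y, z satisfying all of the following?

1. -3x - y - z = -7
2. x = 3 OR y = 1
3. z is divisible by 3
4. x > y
Yes

Take x = 2, y = 1, z = 0. Substituting into each constraint:
  (1) -3(2) + (-1) + 0 = -7 ✓
  (2) y = 1, target 1 ✓ (second branch holds)
  (3) 0 = 3 × 0, remainder 0 ✓
  (4) 2 > 1 ✓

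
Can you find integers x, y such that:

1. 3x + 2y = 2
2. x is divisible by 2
Yes

Take x = 0, y = 1. Substituting into each constraint:
  (1) 3(0) + 2(1) = 2 ✓
  (2) 0 = 2 × 0, remainder 0 ✓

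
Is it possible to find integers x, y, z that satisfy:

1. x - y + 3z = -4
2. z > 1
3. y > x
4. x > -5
Yes

Take x = 0, y = 10, z = 2. Substituting into each constraint:
  (1) 0 + (-10) + 3(2) = -4 ✓
  (2) 2 > 1 ✓
  (3) 10 > 0 ✓
  (4) 0 > -5 ✓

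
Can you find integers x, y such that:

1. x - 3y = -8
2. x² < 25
Yes

Take x = -2, y = 2. Substituting into each constraint:
  (1) (-2) - 3(2) = -8 ✓
  (2) x² = (-2)² = 4, and 4 < 25 ✓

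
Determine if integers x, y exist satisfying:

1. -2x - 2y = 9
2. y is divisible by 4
No

Even the single constraint (-2x - 2y = 9) is infeasible over the integers.

  - -2x - 2y = 9: every term on the left is divisible by 2, so the LHS ≡ 0 (mod 2), but the RHS 9 is not — no integer solution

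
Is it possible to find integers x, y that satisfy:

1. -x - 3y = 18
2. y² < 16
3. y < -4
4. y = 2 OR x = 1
No

A contradictory subset is {-x - 3y = 18, y < -4, y = 2 OR x = 1}. No integer assignment can satisfy these jointly:

  - -x - 3y = 18: is a linear equation tying the variables together
  - y < -4: bounds one variable relative to a constant
  - y = 2 OR x = 1: forces a choice: either y = 2 or x = 1

Split on the disjunction (y = 2 OR x = 1):
  • If y = 2: this contradicts the bound y ≤ -5.
  • If x = 1: with x = 1, every remaining term of the linear equation is divisible by 3, so the left side is ≡ 0 (mod 3); but the right side 19 ≡ 1 (mod 3). No integers can satisfy it.
Both branches are infeasible, so the system has no integer solution.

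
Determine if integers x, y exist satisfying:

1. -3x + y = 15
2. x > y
Yes

Take x = -8, y = -9. Substituting into each constraint:
  (1) -3(-8) + (-9) = 15 ✓
  (2) -8 > -9 ✓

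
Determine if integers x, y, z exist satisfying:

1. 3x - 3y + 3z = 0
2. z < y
Yes

Take x = 1, y = 1, z = 0. Substituting into each constraint:
  (1) 3(1) - 3(1) + 3(0) = 0 ✓
  (2) 0 < 1 ✓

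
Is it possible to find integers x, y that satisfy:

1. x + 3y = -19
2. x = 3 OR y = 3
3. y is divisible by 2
No

The full constraint system is jointly infeasible over the integers. Each constraint and what it forces:

  - x + 3y = -19: is a linear equation tying the variables together
  - x = 3 OR y = 3: forces a choice: either x = 3 or y = 3
  - y is divisible by 2: restricts y to multiples of 2

Split on the disjunction (x = 3 OR y = 3):
  • If x = 3: with x = 3, writing y = 2y', every remaining term of the linear equation is divisible by 6, so the left side is ≡ 0 (mod 6); but the right side -22 ≡ 2 (mod 6). No integers can satisfy it.
  • If y = 3: this contradicts the divisibility constraint — 3 is not a multiple of 2.
Both branches are infeasible, so the system has no integer solution.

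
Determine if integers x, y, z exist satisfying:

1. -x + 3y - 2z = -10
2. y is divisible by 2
Yes

Take x = 10, y = 0, z = 0. Substituting into each constraint:
  (1) (-10) + 3(0) - 2(0) = -10 ✓
  (2) 0 = 2 × 0, remainder 0 ✓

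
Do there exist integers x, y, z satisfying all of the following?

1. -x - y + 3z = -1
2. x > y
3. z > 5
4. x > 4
Yes

Take x = 10, y = 9, z = 6. Substituting into each constraint:
  (1) (-10) + (-9) + 3(6) = -1 ✓
  (2) 10 > 9 ✓
  (3) 6 > 5 ✓
  (4) 10 > 4 ✓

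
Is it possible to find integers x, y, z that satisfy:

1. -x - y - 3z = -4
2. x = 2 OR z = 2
Yes

Take x = 2, y = 2, z = 0. Substituting into each constraint:
  (1) (-2) + (-2) - 3(0) = -4 ✓
  (2) x = 2, target 2 ✓ (first branch holds)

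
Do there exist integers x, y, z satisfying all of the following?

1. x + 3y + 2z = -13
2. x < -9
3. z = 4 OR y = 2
Yes

Take x = -11, y = 2, z = -4. Substituting into each constraint:
  (1) (-11) + 3(2) + 2(-4) = -13 ✓
  (2) -11 < -9 ✓
  (3) y = 2, target 2 ✓ (second branch holds)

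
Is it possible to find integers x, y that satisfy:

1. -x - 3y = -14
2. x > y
Yes

Take x = 14, y = 0. Substituting into each constraint:
  (1) (-14) - 3(0) = -14 ✓
  (2) 14 > 0 ✓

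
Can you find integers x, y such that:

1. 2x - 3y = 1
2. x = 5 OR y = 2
Yes

Take x = 5, y = 3. Substituting into each constraint:
  (1) 2(5) - 3(3) = 1 ✓
  (2) x = 5, target 5 ✓ (first branch holds)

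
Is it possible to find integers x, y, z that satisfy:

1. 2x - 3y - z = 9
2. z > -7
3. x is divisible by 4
Yes

Take x = 0, y = -1, z = -6. Substituting into each constraint:
  (1) 2(0) - 3(-1) + 6 = 9 ✓
  (2) -6 > -7 ✓
  (3) 0 = 4 × 0, remainder 0 ✓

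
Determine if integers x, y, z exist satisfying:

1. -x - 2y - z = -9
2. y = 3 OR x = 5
Yes

Take x = 3, y = 3, z = 0. Substituting into each constraint:
  (1) (-3) - 2(3) + 0 = -9 ✓
  (2) y = 3, target 3 ✓ (first branch holds)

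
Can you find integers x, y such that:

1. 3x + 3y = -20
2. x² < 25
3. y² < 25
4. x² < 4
No

Even the single constraint (3x + 3y = -20) is infeasible over the integers.

  - 3x + 3y = -20: every term on the left is divisible by 3, so the LHS ≡ 0 (mod 3), but the RHS -20 is not — no integer solution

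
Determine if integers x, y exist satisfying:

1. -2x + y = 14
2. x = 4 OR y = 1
Yes

Take x = 4, y = 22. Substituting into each constraint:
  (1) -2(4) + 22 = 14 ✓
  (2) x = 4, target 4 ✓ (first branch holds)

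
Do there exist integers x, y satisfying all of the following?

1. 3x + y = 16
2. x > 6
Yes

Take x = 7, y = -5. Substituting into each constraint:
  (1) 3(7) + (-5) = 16 ✓
  (2) 7 > 6 ✓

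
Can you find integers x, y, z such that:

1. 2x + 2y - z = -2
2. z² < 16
Yes

Take x = 0, y = 0, z = 2. Substituting into each constraint:
  (1) 2(0) + 2(0) + (-2) = -2 ✓
  (2) z² = (2)² = 4, and 4 < 16 ✓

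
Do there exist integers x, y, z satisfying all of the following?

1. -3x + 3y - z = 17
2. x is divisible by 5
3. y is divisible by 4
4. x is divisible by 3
Yes

Take x = 0, y = 0, z = -17. Substituting into each constraint:
  (1) -3(0) + 3(0) + 17 = 17 ✓
  (2) 0 = 5 × 0, remainder 0 ✓
  (3) 0 = 4 × 0, remainder 0 ✓
  (4) 0 = 3 × 0, remainder 0 ✓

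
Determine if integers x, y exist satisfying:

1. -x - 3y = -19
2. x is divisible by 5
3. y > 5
Yes

Take x = -5, y = 8. Substituting into each constraint:
  (1) 5 - 3(8) = -19 ✓
  (2) -5 = 5 × -1, remainder 0 ✓
  (3) 8 > 5 ✓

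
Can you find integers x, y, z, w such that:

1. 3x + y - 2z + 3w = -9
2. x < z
Yes

Take x = 2, y = 0, z = 3, w = -3. Substituting into each constraint:
  (1) 3(2) + 0 - 2(3) + 3(-3) = -9 ✓
  (2) 2 < 3 ✓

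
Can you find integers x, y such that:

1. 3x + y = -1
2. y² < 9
Yes

Take x = -1, y = 2. Substituting into each constraint:
  (1) 3(-1) + 2 = -1 ✓
  (2) y² = (2)² = 4, and 4 < 9 ✓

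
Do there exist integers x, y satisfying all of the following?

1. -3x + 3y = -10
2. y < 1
No

Even the single constraint (-3x + 3y = -10) is infeasible over the integers.

  - -3x + 3y = -10: every term on the left is divisible by 3, so the LHS ≡ 0 (mod 3), but the RHS -10 is not — no integer solution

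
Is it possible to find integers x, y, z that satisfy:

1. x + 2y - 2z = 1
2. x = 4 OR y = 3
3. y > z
Yes

Take x = -1, y = 3, z = 2. Substituting into each constraint:
  (1) (-1) + 2(3) - 2(2) = 1 ✓
  (2) y = 3, target 3 ✓ (second branch holds)
  (3) 3 > 2 ✓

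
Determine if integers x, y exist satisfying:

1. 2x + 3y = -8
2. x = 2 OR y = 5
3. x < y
No

The full constraint system is jointly infeasible over the integers. Each constraint and what it forces:

  - 2x + 3y = -8: is a linear equation tying the variables together
  - x = 2 OR y = 5: forces a choice: either x = 2 or y = 5
  - x < y: bounds one variable relative to another variable

Split on the disjunction (x = 2 OR y = 5):
  • If x = 2: the equation forces y = -4, giving (x, y) = (2, -4), which violates y > x.
  • If y = 5: with y = 5, every remaining term of the linear equation is divisible by 2, so the left side is ≡ 0 (mod 2); but the right side -23 ≡ 1 (mod 2). No integers can satisfy it.
Both branches are infeasible, so the system has no integer solution.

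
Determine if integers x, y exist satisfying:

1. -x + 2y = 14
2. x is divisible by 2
Yes

Take x = 0, y = 7. Substituting into each constraint:
  (1) 0 + 2(7) = 14 ✓
  (2) 0 = 2 × 0, remainder 0 ✓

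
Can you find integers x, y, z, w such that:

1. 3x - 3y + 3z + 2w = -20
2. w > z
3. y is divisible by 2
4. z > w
No

A contradictory subset is {w > z, z > w}. No integer assignment can satisfy these jointly:

  - w > z: bounds one variable relative to another variable
  - z > w: bounds one variable relative to another variable

Direct contradiction: w > z and z > w cannot both hold.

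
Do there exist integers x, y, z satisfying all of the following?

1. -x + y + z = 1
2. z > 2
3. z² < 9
No

A contradictory subset is {z > 2, z² < 9}. No integer assignment can satisfy these jointly:

  - z > 2: bounds one variable relative to a constant
  - z² < 9: restricts z to |z| ≤ 2

Direct contradiction: the bounds on z require z ≥ 3 and z ≤ 2 simultaneously, which is empty.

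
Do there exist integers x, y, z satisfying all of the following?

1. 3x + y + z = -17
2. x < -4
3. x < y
Yes

Take x = -5, y = 0, z = -2. Substituting into each constraint:
  (1) 3(-5) + 0 + (-2) = -17 ✓
  (2) -5 < -4 ✓
  (3) -5 < 0 ✓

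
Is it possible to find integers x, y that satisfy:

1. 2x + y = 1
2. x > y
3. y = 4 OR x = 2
Yes

Take x = 2, y = -3. Substituting into each constraint:
  (1) 2(2) + (-3) = 1 ✓
  (2) 2 > -3 ✓
  (3) x = 2, target 2 ✓ (second branch holds)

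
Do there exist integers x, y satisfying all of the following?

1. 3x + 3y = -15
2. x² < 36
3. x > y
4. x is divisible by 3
Yes

Take x = 0, y = -5. Substituting into each constraint:
  (1) 3(0) + 3(-5) = -15 ✓
  (2) x² = (0)² = 0, and 0 < 36 ✓
  (3) 0 > -5 ✓
  (4) 0 = 3 × 0, remainder 0 ✓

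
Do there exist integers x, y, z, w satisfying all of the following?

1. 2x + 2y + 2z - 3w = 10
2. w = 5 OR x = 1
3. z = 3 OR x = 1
Yes

Take x = 1, y = 1, z = 0, w = -2. Substituting into each constraint:
  (1) 2(1) + 2(1) + 2(0) - 3(-2) = 10 ✓
  (2) x = 1, target 1 ✓ (second branch holds)
  (3) x = 1, target 1 ✓ (second branch holds)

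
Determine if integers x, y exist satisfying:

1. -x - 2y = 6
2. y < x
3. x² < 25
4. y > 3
No

A contradictory subset is {-x - 2y = 6, y < x, y > 3}. No integer assignment can satisfy these jointly:

  - -x - 2y = 6: is a linear equation tying the variables together
  - y < x: bounds one variable relative to another variable
  - y > 3: bounds one variable relative to a constant

Propagating the comparison: x > y and y ≥ 4 give x ≥ 5. Range argument: with x ∈ [5, ∞], y ∈ [4, ∞], the left side of the equation is at most -13, but the right side is 6 > -13. No integer solution exists.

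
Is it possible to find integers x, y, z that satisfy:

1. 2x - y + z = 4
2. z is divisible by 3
Yes

Take x = 0, y = -4, z = 0. Substituting into each constraint:
  (1) 2(0) + 4 + 0 = 4 ✓
  (2) 0 = 3 × 0, remainder 0 ✓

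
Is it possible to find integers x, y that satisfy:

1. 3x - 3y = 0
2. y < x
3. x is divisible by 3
No

A contradictory subset is {3x - 3y = 0, y < x}. No integer assignment can satisfy these jointly:

  - 3x - 3y = 0: is a linear equation tying the variables together
  - y < x: bounds one variable relative to another variable

From the equation, x − y = 0, i.e. x − y = 0; but x > y requires x − y ≥ 1. Contradiction.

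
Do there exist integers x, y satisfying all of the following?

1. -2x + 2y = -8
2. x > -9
Yes

Take x = 0, y = -4. Substituting into each constraint:
  (1) -2(0) + 2(-4) = -8 ✓
  (2) 0 > -9 ✓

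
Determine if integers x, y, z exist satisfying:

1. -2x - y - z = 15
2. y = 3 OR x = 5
Yes

Take x = -9, y = 3, z = 0. Substituting into each constraint:
  (1) -2(-9) + (-3) + 0 = 15 ✓
  (2) y = 3, target 3 ✓ (first branch holds)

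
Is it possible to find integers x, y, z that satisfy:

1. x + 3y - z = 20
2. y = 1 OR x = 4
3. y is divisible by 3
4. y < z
Yes

Take x = 4, y = 9, z = 11. Substituting into each constraint:
  (1) 4 + 3(9) + (-11) = 20 ✓
  (2) x = 4, target 4 ✓ (second branch holds)
  (3) 9 = 3 × 3, remainder 0 ✓
  (4) 9 < 11 ✓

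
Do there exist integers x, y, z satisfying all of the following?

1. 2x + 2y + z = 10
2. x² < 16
Yes

Take x = 0, y = 5, z = 0. Substituting into each constraint:
  (1) 2(0) + 2(5) + 0 = 10 ✓
  (2) x² = (0)² = 0, and 0 < 16 ✓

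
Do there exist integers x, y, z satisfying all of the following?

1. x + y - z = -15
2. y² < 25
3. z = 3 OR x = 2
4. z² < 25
Yes

Take x = -14, y = 2, z = 3. Substituting into each constraint:
  (1) (-14) + 2 + (-3) = -15 ✓
  (2) y² = (2)² = 4, and 4 < 25 ✓
  (3) z = 3, target 3 ✓ (first branch holds)
  (4) z² = (3)² = 9, and 9 < 25 ✓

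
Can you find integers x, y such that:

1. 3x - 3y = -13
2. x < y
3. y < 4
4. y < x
No

Even the single constraint (3x - 3y = -13) is infeasible over the integers.

  - 3x - 3y = -13: every term on the left is divisible by 3, so the LHS ≡ 0 (mod 3), but the RHS -13 is not — no integer solution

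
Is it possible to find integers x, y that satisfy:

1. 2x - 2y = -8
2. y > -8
Yes

Take x = 0, y = 4. Substituting into each constraint:
  (1) 2(0) - 2(4) = -8 ✓
  (2) 4 > -8 ✓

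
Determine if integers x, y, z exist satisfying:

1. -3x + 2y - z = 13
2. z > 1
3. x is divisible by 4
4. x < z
Yes

Take x = 0, y = 8, z = 3. Substituting into each constraint:
  (1) -3(0) + 2(8) + (-3) = 13 ✓
  (2) 3 > 1 ✓
  (3) 0 = 4 × 0, remainder 0 ✓
  (4) 0 < 3 ✓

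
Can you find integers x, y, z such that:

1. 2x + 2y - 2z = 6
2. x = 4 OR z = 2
Yes

Take x = 5, y = 0, z = 2. Substituting into each constraint:
  (1) 2(5) + 2(0) - 2(2) = 6 ✓
  (2) z = 2, target 2 ✓ (second branch holds)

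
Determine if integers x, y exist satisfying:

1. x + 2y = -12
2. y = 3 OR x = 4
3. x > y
Yes

Take x = 4, y = -8. Substituting into each constraint:
  (1) 4 + 2(-8) = -12 ✓
  (2) x = 4, target 4 ✓ (second branch holds)
  (3) 4 > -8 ✓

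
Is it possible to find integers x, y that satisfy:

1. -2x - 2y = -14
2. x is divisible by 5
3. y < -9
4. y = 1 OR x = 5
No

A contradictory subset is {-2x - 2y = -14, y < -9, y = 1 OR x = 5}. No integer assignment can satisfy these jointly:

  - -2x - 2y = -14: is a linear equation tying the variables together
  - y < -9: bounds one variable relative to a constant
  - y = 1 OR x = 5: forces a choice: either y = 1 or x = 5

Split on the disjunction (y = 1 OR x = 5):
  • If y = 1: this contradicts the bound y ≤ -10.
  • If x = 5: the equation forces y = 2, which contradicts the bound y ≤ -10.
Both branches are infeasible, so the system has no integer solution.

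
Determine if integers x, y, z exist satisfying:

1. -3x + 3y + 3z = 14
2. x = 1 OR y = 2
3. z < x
No

Even the single constraint (-3x + 3y + 3z = 14) is infeasible over the integers.

  - -3x + 3y + 3z = 14: every term on the left is divisible by 3, so the LHS ≡ 0 (mod 3), but the RHS 14 is not — no integer solution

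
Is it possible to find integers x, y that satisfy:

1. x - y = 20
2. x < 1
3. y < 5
Yes

Take x = 0, y = -20. Substituting into each constraint:
  (1) 0 + 20 = 20 ✓
  (2) 0 < 1 ✓
  (3) -20 < 5 ✓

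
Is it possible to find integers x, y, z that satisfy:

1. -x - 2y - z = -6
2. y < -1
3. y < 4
Yes

Take x = 0, y = -2, z = 10. Substituting into each constraint:
  (1) 0 - 2(-2) + (-10) = -6 ✓
  (2) -2 < -1 ✓
  (3) -2 < 4 ✓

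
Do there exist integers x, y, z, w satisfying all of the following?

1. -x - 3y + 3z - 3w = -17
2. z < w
Yes

Take x = 2, y = 4, z = 0, w = 1. Substituting into each constraint:
  (1) (-2) - 3(4) + 3(0) - 3(1) = -17 ✓
  (2) 0 < 1 ✓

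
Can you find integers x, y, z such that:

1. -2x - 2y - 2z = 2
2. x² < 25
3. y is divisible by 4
Yes

Take x = 0, y = 0, z = -1. Substituting into each constraint:
  (1) -2(0) - 2(0) - 2(-1) = 2 ✓
  (2) x² = (0)² = 0, and 0 < 25 ✓
  (3) 0 = 4 × 0, remainder 0 ✓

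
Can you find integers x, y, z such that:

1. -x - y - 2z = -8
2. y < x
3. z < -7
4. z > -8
No

A contradictory subset is {z < -7, z > -8}. No integer assignment can satisfy these jointly:

  - z < -7: bounds one variable relative to a constant
  - z > -8: bounds one variable relative to a constant

Direct contradiction: the bounds on z require z ≥ -7 and z ≤ -8 simultaneously, which is empty.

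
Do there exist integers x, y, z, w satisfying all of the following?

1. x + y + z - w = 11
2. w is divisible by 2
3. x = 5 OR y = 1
Yes

Take x = 5, y = 0, z = 6, w = 0. Substituting into each constraint:
  (1) 5 + 0 + 6 + 0 = 11 ✓
  (2) 0 = 2 × 0, remainder 0 ✓
  (3) x = 5, target 5 ✓ (first branch holds)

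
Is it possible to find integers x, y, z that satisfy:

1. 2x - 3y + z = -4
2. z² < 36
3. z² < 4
Yes

Take x = 1, y = 2, z = 0. Substituting into each constraint:
  (1) 2(1) - 3(2) + 0 = -4 ✓
  (2) z² = (0)² = 0, and 0 < 36 ✓
  (3) z² = (0)² = 0, and 0 < 4 ✓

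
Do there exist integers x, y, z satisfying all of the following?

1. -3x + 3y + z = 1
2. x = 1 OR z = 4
Yes

Take x = 1, y = 1, z = 1. Substituting into each constraint:
  (1) -3(1) + 3(1) + 1 = 1 ✓
  (2) x = 1, target 1 ✓ (first branch holds)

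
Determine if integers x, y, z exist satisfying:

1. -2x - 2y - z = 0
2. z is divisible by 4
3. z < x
Yes

Take x = 1, y = -1, z = 0. Substituting into each constraint:
  (1) -2(1) - 2(-1) + 0 = 0 ✓
  (2) 0 = 4 × 0, remainder 0 ✓
  (3) 0 < 1 ✓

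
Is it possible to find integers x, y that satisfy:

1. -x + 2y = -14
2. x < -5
Yes

Take x = -6, y = -10. Substituting into each constraint:
  (1) 6 + 2(-10) = -14 ✓
  (2) -6 < -5 ✓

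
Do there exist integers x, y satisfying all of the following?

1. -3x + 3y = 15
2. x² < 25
Yes

Take x = 0, y = 5. Substituting into each constraint:
  (1) -3(0) + 3(5) = 15 ✓
  (2) x² = (0)² = 0, and 0 < 25 ✓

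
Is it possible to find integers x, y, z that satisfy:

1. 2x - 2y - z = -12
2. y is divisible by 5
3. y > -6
Yes

Take x = 0, y = 0, z = 12. Substituting into each constraint:
  (1) 2(0) - 2(0) + (-12) = -12 ✓
  (2) 0 = 5 × 0, remainder 0 ✓
  (3) 0 > -6 ✓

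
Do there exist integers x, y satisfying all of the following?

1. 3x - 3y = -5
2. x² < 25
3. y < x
No

Even the single constraint (3x - 3y = -5) is infeasible over the integers.

  - 3x - 3y = -5: every term on the left is divisible by 3, so the LHS ≡ 0 (mod 3), but the RHS -5 is not — no integer solution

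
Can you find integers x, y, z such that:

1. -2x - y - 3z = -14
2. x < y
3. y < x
No

A contradictory subset is {x < y, y < x}. No integer assignment can satisfy these jointly:

  - x < y: bounds one variable relative to another variable
  - y < x: bounds one variable relative to another variable

Direct contradiction: y > x and x > y cannot both hold.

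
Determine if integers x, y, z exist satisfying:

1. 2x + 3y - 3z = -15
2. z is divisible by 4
Yes

Take x = -9, y = 1, z = 0. Substituting into each constraint:
  (1) 2(-9) + 3(1) - 3(0) = -15 ✓
  (2) 0 = 4 × 0, remainder 0 ✓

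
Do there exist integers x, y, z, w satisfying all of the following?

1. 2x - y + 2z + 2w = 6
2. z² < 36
Yes

Take x = 0, y = -6, z = 0, w = 0. Substituting into each constraint:
  (1) 2(0) + 6 + 2(0) + 2(0) = 6 ✓
  (2) z² = (0)² = 0, and 0 < 36 ✓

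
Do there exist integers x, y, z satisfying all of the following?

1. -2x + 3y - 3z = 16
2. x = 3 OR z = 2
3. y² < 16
Yes

Take x = -11, y = 0, z = 2. Substituting into each constraint:
  (1) -2(-11) + 3(0) - 3(2) = 16 ✓
  (2) z = 2, target 2 ✓ (second branch holds)
  (3) y² = (0)² = 0, and 0 < 16 ✓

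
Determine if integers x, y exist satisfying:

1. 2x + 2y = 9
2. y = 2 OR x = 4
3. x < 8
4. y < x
No

Even the single constraint (2x + 2y = 9) is infeasible over the integers.

  - 2x + 2y = 9: every term on the left is divisible by 2, so the LHS ≡ 0 (mod 2), but the RHS 9 is not — no integer solution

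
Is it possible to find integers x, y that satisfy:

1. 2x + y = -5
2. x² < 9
Yes

Take x = 0, y = -5. Substituting into each constraint:
  (1) 2(0) + (-5) = -5 ✓
  (2) x² = (0)² = 0, and 0 < 9 ✓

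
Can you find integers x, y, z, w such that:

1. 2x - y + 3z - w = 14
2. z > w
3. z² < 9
Yes

Take x = 7, y = 1, z = 0, w = -1. Substituting into each constraint:
  (1) 2(7) + (-1) + 3(0) + 1 = 14 ✓
  (2) 0 > -1 ✓
  (3) z² = (0)² = 0, and 0 < 9 ✓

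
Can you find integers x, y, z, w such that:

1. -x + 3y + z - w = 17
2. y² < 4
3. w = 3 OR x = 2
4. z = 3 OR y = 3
Yes

Take x = 2, y = 0, z = 3, w = -16. Substituting into each constraint:
  (1) (-2) + 3(0) + 3 + 16 = 17 ✓
  (2) y² = (0)² = 0, and 0 < 4 ✓
  (3) x = 2, target 2 ✓ (second branch holds)
  (4) z = 3, target 3 ✓ (first branch holds)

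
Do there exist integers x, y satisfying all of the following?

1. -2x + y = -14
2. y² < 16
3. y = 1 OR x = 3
No

The full constraint system is jointly infeasible over the integers. Each constraint and what it forces:

  - -2x + y = -14: is a linear equation tying the variables together
  - y² < 16: restricts y to |y| ≤ 3
  - y = 1 OR x = 3: forces a choice: either y = 1 or x = 3

Split on the disjunction (y = 1 OR x = 3):
  • If y = 1: with y = 1, every remaining term of the linear equation is divisible by 2, so the left side is ≡ 0 (mod 2); but the right side -15 ≡ 1 (mod 2). No integers can satisfy it.
  • If x = 3: the equation forces y = -8, but y² < 16 requires |y| ≤ 3.
Both branches are infeasible, so the system has no integer solution.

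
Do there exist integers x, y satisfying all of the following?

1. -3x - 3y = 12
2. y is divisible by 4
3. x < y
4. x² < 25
Yes

Take x = -4, y = 0. Substituting into each constraint:
  (1) -3(-4) - 3(0) = 12 ✓
  (2) 0 = 4 × 0, remainder 0 ✓
  (3) -4 < 0 ✓
  (4) x² = (-4)² = 16, and 16 < 25 ✓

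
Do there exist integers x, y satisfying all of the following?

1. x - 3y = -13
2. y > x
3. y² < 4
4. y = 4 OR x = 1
No

A contradictory subset is {x - 3y = -13, y² < 4, y = 4 OR x = 1}. No integer assignment can satisfy these jointly:

  - x - 3y = -13: is a linear equation tying the variables together
  - y² < 4: restricts y to |y| ≤ 1
  - y = 4 OR x = 1: forces a choice: either y = 4 or x = 1

Split on the disjunction (y = 4 OR x = 1):
  • If y = 4: this contradicts y² < 4, which requires |y| ≤ 1.
  • If x = 1: with x = 1, every remaining term of the linear equation is divisible by 3, so the left side is ≡ 0 (mod 3); but the right side -14 ≡ 1 (mod 3). No integers can satisfy it.
Both branches are infeasible, so the system has no integer solution.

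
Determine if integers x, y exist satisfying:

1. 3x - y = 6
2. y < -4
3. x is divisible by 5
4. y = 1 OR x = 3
No

A contradictory subset is {3x - y = 6, y < -4, y = 1 OR x = 3}. No integer assignment can satisfy these jointly:

  - 3x - y = 6: is a linear equation tying the variables together
  - y < -4: bounds one variable relative to a constant
  - y = 1 OR x = 3: forces a choice: either y = 1 or x = 3

Split on the disjunction (y = 1 OR x = 3):
  • If y = 1: this contradicts the bound y ≤ -5.
  • If x = 3: the equation forces y = 3, which contradicts the bound y ≤ -5.
Both branches are infeasible, so the system has no integer solution.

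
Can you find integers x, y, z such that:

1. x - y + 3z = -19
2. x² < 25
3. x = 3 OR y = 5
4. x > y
Yes

Take x = 3, y = 1, z = -7. Substituting into each constraint:
  (1) 3 + (-1) + 3(-7) = -19 ✓
  (2) x² = (3)² = 9, and 9 < 25 ✓
  (3) x = 3, target 3 ✓ (first branch holds)
  (4) 3 > 1 ✓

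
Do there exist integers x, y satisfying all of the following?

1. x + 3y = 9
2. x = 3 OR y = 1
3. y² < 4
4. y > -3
Yes

Take x = 6, y = 1. Substituting into each constraint:
  (1) 6 + 3(1) = 9 ✓
  (2) y = 1, target 1 ✓ (second branch holds)
  (3) y² = (1)² = 1, and 1 < 4 ✓
  (4) 1 > -3 ✓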